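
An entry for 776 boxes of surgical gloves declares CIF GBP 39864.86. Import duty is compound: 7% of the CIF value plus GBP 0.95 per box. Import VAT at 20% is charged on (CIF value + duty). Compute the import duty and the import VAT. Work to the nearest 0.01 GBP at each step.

Ad valorem component: 39864.86 × 7% = 2790.54
Specific component: 776 × 0.95 = 737.20
Import duty = 2790.54 + 737.20 = 3527.74
VAT base = CIF + duty = 39864.86 + 3527.74 = 43392.60
Import VAT = 43392.60 × 20% = 8678.52

Import duty: GBP 3527.74; import VAT: GBP 8678.52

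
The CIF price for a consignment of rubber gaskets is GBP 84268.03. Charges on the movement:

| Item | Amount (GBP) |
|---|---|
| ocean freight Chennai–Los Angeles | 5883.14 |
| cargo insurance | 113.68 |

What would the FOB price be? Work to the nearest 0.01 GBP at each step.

FOB price: GBP 78271.21

From CIF to FOB, the seller no longer bears: freight, insurance.
FOB price = 84268.03 − 5883.14 − 113.68 = 78271.21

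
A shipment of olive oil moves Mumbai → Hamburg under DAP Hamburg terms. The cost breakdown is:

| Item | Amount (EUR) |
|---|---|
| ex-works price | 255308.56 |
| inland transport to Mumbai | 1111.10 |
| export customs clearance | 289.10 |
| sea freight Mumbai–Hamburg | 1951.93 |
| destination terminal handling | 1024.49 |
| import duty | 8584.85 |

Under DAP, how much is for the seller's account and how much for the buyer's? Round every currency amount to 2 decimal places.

DAP: the seller bears all costs to the named destination except import duty and clearance.
Seller's account: goods 255308.56 + inland to port 1111.10 + export clearance 289.10 + freight 1951.93 + destination terminal 1024.49 = 259685.18
Buyer's account: duty 8584.85 = 8584.85

Seller: EUR 259685.18; buyer: EUR 8584.85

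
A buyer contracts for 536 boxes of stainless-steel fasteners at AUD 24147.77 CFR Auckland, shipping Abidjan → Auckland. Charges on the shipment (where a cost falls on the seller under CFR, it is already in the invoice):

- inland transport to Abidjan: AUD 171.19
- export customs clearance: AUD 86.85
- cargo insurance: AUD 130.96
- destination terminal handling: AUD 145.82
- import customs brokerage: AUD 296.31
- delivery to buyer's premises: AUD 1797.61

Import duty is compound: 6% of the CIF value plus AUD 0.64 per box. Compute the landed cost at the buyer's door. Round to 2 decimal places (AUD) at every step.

CFR: the seller pays costs through ocean freight to the destination port, but not insurance.
Already in the invoice (seller's account under CFR): inland to port, export clearance — exclude.
CIF value = CFR price + insurance = 24147.77 + 130.96 = 24278.73
Ad valorem component: 24278.73 × 6% = 1456.72
Specific component: 536 × 0.64 = 343.04
Import duty = 1456.72 + 343.04 = 1799.76
Buyer bears: insurance 130.96 + destination terminal 145.82 + brokerage 296.31 + delivery 1797.61 + duty 1799.76 = 4170.46
Landed cost = invoice 24147.77 + 4170.46 = 28318.23

Total landed cost: AUD 28318.23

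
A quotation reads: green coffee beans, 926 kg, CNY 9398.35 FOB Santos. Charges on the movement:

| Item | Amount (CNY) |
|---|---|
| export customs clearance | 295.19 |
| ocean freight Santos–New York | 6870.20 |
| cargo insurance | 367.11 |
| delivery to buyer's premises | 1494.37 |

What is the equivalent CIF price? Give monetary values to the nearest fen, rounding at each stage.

Not relevant to the conversion: export clearance — on the seller under both FOB and CIF; already in the FOB price and stays in the CIF price. delivery — on the buyer under both terms; not part of either seller's price.
From FOB to CIF, the seller additionally bears: freight, insurance.
CIF price = 9398.35 + 6870.20 + 367.11 = 16635.66

CIF price: CNY 16635.66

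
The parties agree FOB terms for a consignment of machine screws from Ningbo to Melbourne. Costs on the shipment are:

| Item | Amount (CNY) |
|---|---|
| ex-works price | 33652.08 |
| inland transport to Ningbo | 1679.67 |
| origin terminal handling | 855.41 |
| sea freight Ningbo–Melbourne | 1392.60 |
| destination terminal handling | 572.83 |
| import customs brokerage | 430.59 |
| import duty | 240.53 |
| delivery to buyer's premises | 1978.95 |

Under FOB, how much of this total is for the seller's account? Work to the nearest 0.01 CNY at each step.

Seller's account: CNY 36187.16

FOB: the seller bears costs until goods are on board at the origin port; the buyer bears freight, insurance and all costs thereafter.
Seller's account: goods 33652.08 + inland to port 1679.67 + origin terminal 855.41 = 36187.16
Buyer's account: freight 1392.60 + destination terminal 572.83 + brokerage 430.59 + duty 240.53 + delivery 1978.95 = 4615.50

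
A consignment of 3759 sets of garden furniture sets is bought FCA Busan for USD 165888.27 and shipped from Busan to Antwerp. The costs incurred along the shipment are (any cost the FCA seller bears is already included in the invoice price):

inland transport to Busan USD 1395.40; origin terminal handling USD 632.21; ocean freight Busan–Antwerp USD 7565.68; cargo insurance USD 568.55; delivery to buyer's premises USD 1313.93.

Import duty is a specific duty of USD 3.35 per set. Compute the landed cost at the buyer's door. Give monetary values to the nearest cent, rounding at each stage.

Total landed cost: USD 188561.29

FCA: the seller delivers export-cleared goods to the carrier; the buyer bears costs from that point.
Already in the invoice (seller's account under FCA): inland to port — exclude.
CIF value = FCA price + origin terminal + freight + insurance = 165888.27 + 632.21 + 7565.68 + 568.55 = 174654.71
Import duty = 3759 × 3.35 = 12592.65
Buyer bears: origin terminal 632.21 + freight 7565.68 + insurance 568.55 + delivery 1313.93 + duty 12592.65 = 22673.02
Landed cost = invoice 165888.27 + 22673.02 = 188561.29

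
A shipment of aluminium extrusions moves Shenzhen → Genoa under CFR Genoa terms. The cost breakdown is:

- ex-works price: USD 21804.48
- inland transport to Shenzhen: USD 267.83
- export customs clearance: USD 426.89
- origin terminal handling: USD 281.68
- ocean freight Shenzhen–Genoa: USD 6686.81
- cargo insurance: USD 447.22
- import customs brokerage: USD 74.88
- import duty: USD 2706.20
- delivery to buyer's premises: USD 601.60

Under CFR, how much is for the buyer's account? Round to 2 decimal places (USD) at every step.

CFR: the seller pays costs through ocean freight to the destination port, but not insurance.
Seller's account: goods 21804.48 + inland to port 267.83 + export clearance 426.89 + origin terminal 281.68 + freight 6686.81 = 29467.69
Buyer's account: insurance 447.22 + brokerage 74.88 + duty 2706.20 + delivery 601.60 = 3829.90

Buyer's account: USD 3829.90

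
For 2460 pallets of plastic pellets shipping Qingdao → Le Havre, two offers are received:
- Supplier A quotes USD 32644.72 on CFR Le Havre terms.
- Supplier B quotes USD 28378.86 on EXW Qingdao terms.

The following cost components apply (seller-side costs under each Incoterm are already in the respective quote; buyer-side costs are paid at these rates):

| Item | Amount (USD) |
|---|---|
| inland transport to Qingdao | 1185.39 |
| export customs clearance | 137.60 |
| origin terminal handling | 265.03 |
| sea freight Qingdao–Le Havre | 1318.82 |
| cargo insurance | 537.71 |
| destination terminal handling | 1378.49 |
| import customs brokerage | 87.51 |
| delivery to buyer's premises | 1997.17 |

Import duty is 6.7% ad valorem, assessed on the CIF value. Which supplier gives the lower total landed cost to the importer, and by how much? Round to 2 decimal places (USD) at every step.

Supplier A (CFR):
CIF value = CFR price + insurance = 32644.72 + 537.71 = 33182.43
Import duty = 33182.43 × 6.7% = 2223.22
Buyer bears (A): 537.71 + 1378.49 + 87.51 + 1997.17 = 4000.88
Landed cost (A) = invoice 32644.72 + 4000.88 + duty 2223.22 = 38868.82
Supplier B (EXW):
CIF value = EXW price + inland to port + export clearance + origin terminal + freight + insurance = 28378.86 + 1185.39 + 137.60 + 265.03 + 1318.82 + 537.71 = 31823.41
Import duty = 31823.41 × 6.7% = 2132.17
Buyer bears (B): 1185.39 + 137.60 + 265.03 + 1318.82 + 537.71 + 1378.49 + 87.51 + 1997.17 = 6907.72
Landed cost (B) = invoice 28378.86 + 6907.72 + duty 2132.17 = 37418.75
Difference = |38868.82 − 37418.75| = 1450.07

Supplier B is cheaper by USD 1450.07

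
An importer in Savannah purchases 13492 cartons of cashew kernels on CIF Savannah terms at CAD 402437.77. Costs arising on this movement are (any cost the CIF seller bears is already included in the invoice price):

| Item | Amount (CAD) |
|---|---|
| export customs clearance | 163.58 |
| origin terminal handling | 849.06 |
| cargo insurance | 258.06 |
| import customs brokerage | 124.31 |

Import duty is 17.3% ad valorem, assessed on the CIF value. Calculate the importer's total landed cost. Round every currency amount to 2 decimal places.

Total landed cost: CAD 472183.81

CIF: the seller pays costs through ocean freight and marine insurance to the destination port.
Already in the invoice (seller's account under CIF): export clearance, origin terminal, insurance — exclude.
The CIF price already equals the CIF value: 402437.77
Import duty = 402437.77 × 17.3% = 69621.73
Buyer bears: brokerage 124.31 + duty 69621.73 = 69746.04
Landed cost = invoice 402437.77 + 69746.04 = 472183.81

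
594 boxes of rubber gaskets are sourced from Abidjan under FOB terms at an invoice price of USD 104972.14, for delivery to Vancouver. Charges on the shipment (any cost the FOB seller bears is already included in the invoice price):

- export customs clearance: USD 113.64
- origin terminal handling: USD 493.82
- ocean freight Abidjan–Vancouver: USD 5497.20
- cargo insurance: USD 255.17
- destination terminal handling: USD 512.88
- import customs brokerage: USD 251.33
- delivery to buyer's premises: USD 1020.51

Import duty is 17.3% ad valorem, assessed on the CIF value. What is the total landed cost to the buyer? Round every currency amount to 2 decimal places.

Total landed cost: USD 131664.57

FOB: the seller bears costs until goods are on board at the origin port; the buyer bears freight, insurance and all costs thereafter.
Already in the invoice (seller's account under FOB): export clearance, origin terminal — exclude.
CIF value = FOB price + freight + insurance = 104972.14 + 5497.20 + 255.17 = 110724.51
Import duty = 110724.51 × 17.3% = 19155.34
Buyer bears: freight 5497.20 + insurance 255.17 + destination terminal 512.88 + brokerage 251.33 + delivery 1020.51 + duty 19155.34 = 26692.43
Landed cost = invoice 104972.14 + 26692.43 = 131664.57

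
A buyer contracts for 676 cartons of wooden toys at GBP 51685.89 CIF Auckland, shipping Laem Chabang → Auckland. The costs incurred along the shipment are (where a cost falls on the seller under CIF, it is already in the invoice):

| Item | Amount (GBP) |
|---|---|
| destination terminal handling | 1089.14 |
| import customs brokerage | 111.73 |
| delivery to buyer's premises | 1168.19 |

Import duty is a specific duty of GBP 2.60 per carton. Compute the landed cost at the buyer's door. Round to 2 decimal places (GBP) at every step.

CIF: the seller pays costs through ocean freight and marine insurance to the destination port.
The CIF price already equals the CIF value: 51685.89
Import duty = 676 × 2.60 = 1757.60
Buyer bears: destination terminal 1089.14 + brokerage 111.73 + delivery 1168.19 + duty 1757.60 = 4126.66
Landed cost = invoice 51685.89 + 4126.66 = 55812.55

Total landed cost: GBP 55812.55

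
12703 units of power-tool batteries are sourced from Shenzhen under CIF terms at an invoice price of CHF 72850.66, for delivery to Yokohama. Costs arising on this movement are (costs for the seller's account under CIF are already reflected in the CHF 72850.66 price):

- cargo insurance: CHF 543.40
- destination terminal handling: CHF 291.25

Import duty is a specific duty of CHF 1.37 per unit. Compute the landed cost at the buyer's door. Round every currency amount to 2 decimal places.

CIF: the seller pays costs through ocean freight and marine insurance to the destination port.
Already in the invoice (seller's account under CIF): insurance — exclude.
The CIF price already equals the CIF value: 72850.66
Import duty = 12703 × 1.37 = 17403.11
Buyer bears: destination terminal 291.25 + duty 17403.11 = 17694.36
Landed cost = invoice 72850.66 + 17694.36 = 90545.02

Total landed cost: CHF 90545.02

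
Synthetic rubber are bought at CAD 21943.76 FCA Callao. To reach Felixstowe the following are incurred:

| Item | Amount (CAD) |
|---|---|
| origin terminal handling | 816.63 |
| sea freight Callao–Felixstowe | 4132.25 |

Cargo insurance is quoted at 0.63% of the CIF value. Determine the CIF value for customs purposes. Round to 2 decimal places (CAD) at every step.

CIF value: CAD 27063.14

Let C be the CIF value. C = FCA price + pre-shipment costs + freight + 0.63% × C
C − 0.63% × C = 21943.76 + 816.63 + 4132.25
0.9937 × C = 26892.64
C = 26892.64 / 0.9937 = 27063.14
Insurance premium = 0.63% × 27063.14 = 170.50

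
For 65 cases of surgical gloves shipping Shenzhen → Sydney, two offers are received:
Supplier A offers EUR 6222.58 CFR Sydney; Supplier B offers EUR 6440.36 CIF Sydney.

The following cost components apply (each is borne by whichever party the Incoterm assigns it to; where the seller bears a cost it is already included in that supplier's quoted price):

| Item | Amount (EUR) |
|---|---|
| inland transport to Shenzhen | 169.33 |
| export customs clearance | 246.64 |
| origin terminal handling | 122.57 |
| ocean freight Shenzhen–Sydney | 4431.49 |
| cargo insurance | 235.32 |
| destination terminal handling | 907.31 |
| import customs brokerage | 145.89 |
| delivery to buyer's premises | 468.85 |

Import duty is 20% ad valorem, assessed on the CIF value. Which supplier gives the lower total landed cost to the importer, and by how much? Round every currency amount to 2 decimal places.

Supplier B is cheaper by EUR 21.05

Supplier A (CFR):
CIF value = CFR price + insurance = 6222.58 + 235.32 = 6457.90
Import duty = 6457.90 × 20% = 1291.58
Buyer bears (A): 235.32 + 907.31 + 145.89 + 468.85 = 1757.37
Landed cost (A) = invoice 6222.58 + 1757.37 + duty 1291.58 = 9271.53
Supplier B (CIF):
The CIF price already equals the CIF value: 6440.36
Import duty = 6440.36 × 20% = 1288.07
Buyer bears (B): 907.31 + 145.89 + 468.85 = 1522.05
Landed cost (B) = invoice 6440.36 + 1522.05 + duty 1288.07 = 9250.48
Difference = |9271.53 − 9250.48| = 21.05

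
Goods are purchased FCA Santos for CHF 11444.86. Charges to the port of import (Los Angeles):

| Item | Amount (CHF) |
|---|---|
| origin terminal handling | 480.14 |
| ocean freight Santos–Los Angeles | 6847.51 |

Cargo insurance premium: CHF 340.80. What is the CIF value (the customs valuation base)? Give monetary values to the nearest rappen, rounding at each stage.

CIF value: CHF 19113.31

CIF = FCA price + pre-shipment costs + freight + insurance
CIF = 11444.86 + 480.14 + 6847.51 + 340.80 = 19113.31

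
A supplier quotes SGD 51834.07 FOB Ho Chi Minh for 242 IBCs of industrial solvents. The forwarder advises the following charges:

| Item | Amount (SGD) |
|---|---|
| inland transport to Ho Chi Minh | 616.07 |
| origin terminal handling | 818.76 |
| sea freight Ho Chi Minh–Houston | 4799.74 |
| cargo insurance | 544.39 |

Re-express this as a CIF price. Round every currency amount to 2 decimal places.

Not relevant to the conversion: inland to port, origin terminal — on the seller under both FOB and CIF; already in the FOB price and stays in the CIF price.
From FOB to CIF, the seller additionally bears: freight, insurance.
CIF price = 51834.07 + 4799.74 + 544.39 = 57178.20

CIF price: SGD 57178.20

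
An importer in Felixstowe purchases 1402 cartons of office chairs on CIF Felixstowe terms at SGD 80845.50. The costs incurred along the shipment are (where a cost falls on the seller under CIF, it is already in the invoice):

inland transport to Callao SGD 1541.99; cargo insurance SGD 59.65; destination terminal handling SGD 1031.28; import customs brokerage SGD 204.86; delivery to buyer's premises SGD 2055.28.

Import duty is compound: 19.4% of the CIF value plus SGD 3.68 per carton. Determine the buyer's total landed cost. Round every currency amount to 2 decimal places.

CIF: the seller pays costs through ocean freight and marine insurance to the destination port.
Already in the invoice (seller's account under CIF): inland to port, insurance — exclude.
The CIF price already equals the CIF value: 80845.50
Ad valorem component: 80845.50 × 19.4% = 15684.03
Specific component: 1402 × 3.68 = 5159.36
Import duty = 15684.03 + 5159.36 = 20843.39
Buyer bears: destination terminal 1031.28 + brokerage 204.86 + delivery 2055.28 + duty 20843.39 = 24134.81
Landed cost = invoice 80845.50 + 24134.81 = 104980.31

Total landed cost: SGD 104980.31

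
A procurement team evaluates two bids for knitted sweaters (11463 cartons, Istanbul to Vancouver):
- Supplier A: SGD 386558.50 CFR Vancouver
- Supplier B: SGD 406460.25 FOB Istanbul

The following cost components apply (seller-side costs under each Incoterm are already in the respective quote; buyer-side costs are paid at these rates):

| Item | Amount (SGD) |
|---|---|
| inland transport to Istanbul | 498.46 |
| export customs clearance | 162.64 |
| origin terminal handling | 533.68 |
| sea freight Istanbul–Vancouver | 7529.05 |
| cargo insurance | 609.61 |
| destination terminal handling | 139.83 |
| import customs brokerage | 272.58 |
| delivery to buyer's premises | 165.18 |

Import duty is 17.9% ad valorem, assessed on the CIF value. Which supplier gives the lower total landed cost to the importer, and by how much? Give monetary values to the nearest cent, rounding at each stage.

Supplier A (CFR):
CIF value = CFR price + insurance = 386558.50 + 609.61 = 387168.11
Import duty = 387168.11 × 17.9% = 69303.09
Buyer bears (A): 609.61 + 139.83 + 272.58 + 165.18 = 1187.20
Landed cost (A) = invoice 386558.50 + 1187.20 + duty 69303.09 = 457048.79
Supplier B (FOB):
CIF value = FOB price + freight + insurance = 406460.25 + 7529.05 + 609.61 = 414598.91
Import duty = 414598.91 × 17.9% = 74213.20
Buyer bears (B): 7529.05 + 609.61 + 139.83 + 272.58 + 165.18 = 8716.25
Landed cost (B) = invoice 406460.25 + 8716.25 + duty 74213.20 = 489389.70
Difference = |457048.79 − 489389.70| = 32340.91

Supplier A is cheaper by SGD 32340.91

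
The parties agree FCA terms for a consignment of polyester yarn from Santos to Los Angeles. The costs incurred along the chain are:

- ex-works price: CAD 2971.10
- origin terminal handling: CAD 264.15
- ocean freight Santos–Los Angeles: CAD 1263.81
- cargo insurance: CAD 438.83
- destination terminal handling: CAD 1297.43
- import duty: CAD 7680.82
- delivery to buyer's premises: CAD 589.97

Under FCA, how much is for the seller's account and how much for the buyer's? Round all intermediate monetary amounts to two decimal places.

FCA: the seller delivers export-cleared goods to the carrier; the buyer bears costs from that point.
Seller's account: goods 2971.10 = 2971.10
Buyer's account: origin terminal 264.15 + freight 1263.81 + insurance 438.83 + destination terminal 1297.43 + duty 7680.82 + delivery 589.97 = 11535.01

Seller: CAD 2971.10; buyer: CAD 11535.01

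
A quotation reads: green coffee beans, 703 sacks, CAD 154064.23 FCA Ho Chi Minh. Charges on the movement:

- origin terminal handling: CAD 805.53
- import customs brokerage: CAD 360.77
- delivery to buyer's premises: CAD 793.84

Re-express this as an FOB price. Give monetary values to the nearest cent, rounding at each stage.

FOB price: CAD 154869.76

Not relevant to the conversion: delivery, brokerage — on the buyer under both terms; not part of either seller's price.
From FCA to FOB, the seller additionally bears: origin terminal.
FOB price = 154064.23 + 805.53 = 154869.76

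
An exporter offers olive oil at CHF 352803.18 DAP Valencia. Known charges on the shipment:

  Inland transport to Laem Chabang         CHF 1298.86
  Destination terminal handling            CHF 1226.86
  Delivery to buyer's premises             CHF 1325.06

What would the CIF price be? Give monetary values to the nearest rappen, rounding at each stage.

Not relevant to the conversion: inland to port — on the seller under both DAP and CIF; already in the DAP price and stays in the CIF price.
From DAP to CIF, the seller no longer bears: destination terminal, delivery.
CIF price = 352803.18 − 1226.86 − 1325.06 = 350251.26

CIF price: CHF 350251.26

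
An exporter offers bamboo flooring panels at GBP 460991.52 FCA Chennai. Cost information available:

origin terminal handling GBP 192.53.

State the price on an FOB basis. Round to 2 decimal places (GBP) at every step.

From FCA to FOB, the seller additionally bears: origin terminal.
FOB price = 460991.52 + 192.53 = 461184.05

FOB price: GBP 461184.05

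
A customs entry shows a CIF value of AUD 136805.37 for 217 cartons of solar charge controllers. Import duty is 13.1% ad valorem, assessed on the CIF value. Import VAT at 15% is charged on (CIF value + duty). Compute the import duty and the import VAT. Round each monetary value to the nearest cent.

Import duty: AUD 17921.50; import VAT: AUD 23209.03

Import duty = 136805.37 × 13.1% = 17921.50
VAT base = CIF + duty = 136805.37 + 17921.50 = 154726.87
Import VAT = 154726.87 × 15% = 23209.03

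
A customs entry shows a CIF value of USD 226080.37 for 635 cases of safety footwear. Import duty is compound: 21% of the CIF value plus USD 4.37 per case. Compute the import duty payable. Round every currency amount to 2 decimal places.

Ad valorem component: 226080.37 × 21% = 47476.88
Specific component: 635 × 4.37 = 2774.95
Import duty = 47476.88 + 2774.95 = 50251.83

Import duty: USD 50251.83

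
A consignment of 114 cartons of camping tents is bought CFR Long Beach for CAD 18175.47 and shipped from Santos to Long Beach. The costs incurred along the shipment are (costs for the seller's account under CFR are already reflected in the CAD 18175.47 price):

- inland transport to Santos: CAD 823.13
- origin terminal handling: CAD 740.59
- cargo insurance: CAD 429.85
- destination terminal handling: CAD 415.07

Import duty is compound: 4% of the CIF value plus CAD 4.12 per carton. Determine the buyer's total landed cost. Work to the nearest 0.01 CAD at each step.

Total landed cost: CAD 20234.28

CFR: the seller pays costs through ocean freight to the destination port, but not insurance.
Already in the invoice (seller's account under CFR): inland to port, origin terminal — exclude.
CIF value = CFR price + insurance = 18175.47 + 429.85 = 18605.32
Ad valorem component: 18605.32 × 4% = 744.21
Specific component: 114 × 4.12 = 469.68
Import duty = 744.21 + 469.68 = 1213.89
Buyer bears: insurance 429.85 + destination terminal 415.07 + duty 1213.89 = 2058.81
Landed cost = invoice 18175.47 + 2058.81 = 20234.28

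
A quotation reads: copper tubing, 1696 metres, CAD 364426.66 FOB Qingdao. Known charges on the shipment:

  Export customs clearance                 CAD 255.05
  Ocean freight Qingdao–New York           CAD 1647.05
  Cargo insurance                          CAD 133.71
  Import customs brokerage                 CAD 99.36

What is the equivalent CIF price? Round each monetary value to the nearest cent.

CIF price: CAD 366207.42

Not relevant to the conversion: export clearance — on the seller under both FOB and CIF; already in the FOB price and stays in the CIF price. brokerage — on the buyer under both terms; not part of either seller's price.
From FOB to CIF, the seller additionally bears: freight, insurance.
CIF price = 364426.66 + 1647.05 + 133.71 = 366207.42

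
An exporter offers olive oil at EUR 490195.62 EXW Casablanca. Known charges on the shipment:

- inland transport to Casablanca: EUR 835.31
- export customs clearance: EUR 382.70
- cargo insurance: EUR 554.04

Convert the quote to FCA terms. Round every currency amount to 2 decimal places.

FCA price: EUR 491413.63

Not relevant to the conversion: insurance — on the buyer under both terms; not part of either seller's price.
From EXW to FCA, the seller additionally bears: inland to port, export clearance.
FCA price = 490195.62 + 835.31 + 382.70 = 491413.63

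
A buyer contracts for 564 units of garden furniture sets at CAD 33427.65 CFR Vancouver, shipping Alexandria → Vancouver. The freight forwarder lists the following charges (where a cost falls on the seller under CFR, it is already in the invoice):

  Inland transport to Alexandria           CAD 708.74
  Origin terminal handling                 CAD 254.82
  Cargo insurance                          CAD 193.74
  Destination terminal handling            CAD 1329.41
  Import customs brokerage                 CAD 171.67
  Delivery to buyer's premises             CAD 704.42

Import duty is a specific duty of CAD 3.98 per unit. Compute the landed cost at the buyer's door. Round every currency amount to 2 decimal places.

CFR: the seller pays costs through ocean freight to the destination port, but not insurance.
Already in the invoice (seller's account under CFR): inland to port, origin terminal — exclude.
CIF value = CFR price + insurance = 33427.65 + 193.74 = 33621.39
Import duty = 564 × 3.98 = 2244.72
Buyer bears: insurance 193.74 + destination terminal 1329.41 + brokerage 171.67 + delivery 704.42 + duty 2244.72 = 4643.96
Landed cost = invoice 33427.65 + 4643.96 = 38071.61

Total landed cost: CAD 38071.61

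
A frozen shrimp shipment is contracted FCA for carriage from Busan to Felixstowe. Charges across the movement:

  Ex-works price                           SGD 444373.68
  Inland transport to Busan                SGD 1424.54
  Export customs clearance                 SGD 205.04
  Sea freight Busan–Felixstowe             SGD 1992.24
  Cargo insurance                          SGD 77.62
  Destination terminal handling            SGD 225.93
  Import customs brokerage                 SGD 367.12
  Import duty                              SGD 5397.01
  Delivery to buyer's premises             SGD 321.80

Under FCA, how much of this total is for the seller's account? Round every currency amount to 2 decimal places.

FCA: the seller delivers export-cleared goods to the carrier; the buyer bears costs from that point.
Seller's account: goods 444373.68 + inland to port 1424.54 + export clearance 205.04 = 446003.26
Buyer's account: freight 1992.24 + insurance 77.62 + destination terminal 225.93 + brokerage 367.12 + duty 5397.01 + delivery 321.80 = 8381.72

Seller's account: SGD 446003.26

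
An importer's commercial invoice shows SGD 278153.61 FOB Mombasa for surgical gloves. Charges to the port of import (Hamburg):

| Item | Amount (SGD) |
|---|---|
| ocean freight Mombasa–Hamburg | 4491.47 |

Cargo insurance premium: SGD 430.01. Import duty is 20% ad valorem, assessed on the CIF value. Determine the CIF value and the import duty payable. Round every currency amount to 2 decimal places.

CIF = FOB price + freight + insurance
CIF = 278153.61 + 4491.47 + 430.01 = 283075.09
Import duty = 283075.09 × 20% = 56615.02

CIF value: SGD 283075.09; import duty: SGD 56615.02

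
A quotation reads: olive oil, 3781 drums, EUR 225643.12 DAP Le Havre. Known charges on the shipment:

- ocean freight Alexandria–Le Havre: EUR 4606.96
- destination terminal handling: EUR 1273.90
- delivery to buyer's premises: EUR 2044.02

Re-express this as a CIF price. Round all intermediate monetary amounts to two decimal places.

CIF price: EUR 222325.20

Not relevant to the conversion: freight — on the seller under both DAP and CIF; already in the DAP price and stays in the CIF price.
From DAP to CIF, the seller no longer bears: destination terminal, delivery.
CIF price = 225643.12 − 1273.90 − 2044.02 = 222325.20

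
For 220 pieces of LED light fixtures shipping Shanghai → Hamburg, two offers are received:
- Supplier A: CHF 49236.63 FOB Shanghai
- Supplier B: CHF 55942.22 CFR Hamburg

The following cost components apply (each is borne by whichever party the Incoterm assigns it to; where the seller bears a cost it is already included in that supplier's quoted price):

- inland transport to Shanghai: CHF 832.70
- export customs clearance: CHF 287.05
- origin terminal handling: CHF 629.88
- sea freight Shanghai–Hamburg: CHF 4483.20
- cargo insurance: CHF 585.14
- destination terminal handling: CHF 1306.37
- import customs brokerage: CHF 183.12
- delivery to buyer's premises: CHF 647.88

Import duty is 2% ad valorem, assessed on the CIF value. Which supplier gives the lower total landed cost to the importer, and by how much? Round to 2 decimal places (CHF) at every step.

Supplier A (FOB):
CIF value = FOB price + freight + insurance = 49236.63 + 4483.20 + 585.14 = 54304.97
Import duty = 54304.97 × 2% = 1086.10
Buyer bears (A): 4483.20 + 585.14 + 1306.37 + 183.12 + 647.88 = 7205.71
Landed cost (A) = invoice 49236.63 + 7205.71 + duty 1086.10 = 57528.44
Supplier B (CFR):
CIF value = CFR price + insurance = 55942.22 + 585.14 = 56527.36
Import duty = 56527.36 × 2% = 1130.55
Buyer bears (B): 585.14 + 1306.37 + 183.12 + 647.88 = 2722.51
Landed cost (B) = invoice 55942.22 + 2722.51 + duty 1130.55 = 59795.28
Difference = |57528.44 − 59795.28| = 2266.84

Supplier A is cheaper by CHF 2266.84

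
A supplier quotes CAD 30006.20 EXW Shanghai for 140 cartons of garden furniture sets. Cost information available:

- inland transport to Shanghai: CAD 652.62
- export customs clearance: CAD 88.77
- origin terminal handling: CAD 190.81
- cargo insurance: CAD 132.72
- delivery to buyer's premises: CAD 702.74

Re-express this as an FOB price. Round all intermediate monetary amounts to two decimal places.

Not relevant to the conversion: insurance, delivery — on the buyer under both terms; not part of either seller's price.
From EXW to FOB, the seller additionally bears: inland to port, export clearance, origin terminal.
FOB price = 30006.20 + 652.62 + 88.77 + 190.81 = 30938.40

FOB price: CAD 30938.40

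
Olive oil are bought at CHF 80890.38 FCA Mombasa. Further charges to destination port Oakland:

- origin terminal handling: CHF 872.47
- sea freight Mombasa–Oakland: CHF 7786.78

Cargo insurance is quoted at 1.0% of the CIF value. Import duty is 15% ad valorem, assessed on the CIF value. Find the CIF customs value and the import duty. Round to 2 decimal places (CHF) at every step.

Let C be the CIF value. C = FCA price + pre-shipment costs + freight + 1.0% × C
C − 1.0% × C = 80890.38 + 872.47 + 7786.78
0.99 × C = 89549.63
C = 89549.63 / 0.99 = 90454.17
Insurance premium = 1.0% × 90454.17 = 904.54
Import duty = 90454.17 × 15% = 13568.13

CIF value: CHF 90454.17; import duty: CHF 13568.13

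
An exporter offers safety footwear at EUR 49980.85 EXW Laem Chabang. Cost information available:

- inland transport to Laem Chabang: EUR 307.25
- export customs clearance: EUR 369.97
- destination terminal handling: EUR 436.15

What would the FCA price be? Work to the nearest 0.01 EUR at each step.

FCA price: EUR 50658.07

Not relevant to the conversion: destination terminal — on the buyer under both terms; not part of either seller's price.
From EXW to FCA, the seller additionally bears: inland to port, export clearance.
FCA price = 49980.85 + 307.25 + 369.97 = 50658.07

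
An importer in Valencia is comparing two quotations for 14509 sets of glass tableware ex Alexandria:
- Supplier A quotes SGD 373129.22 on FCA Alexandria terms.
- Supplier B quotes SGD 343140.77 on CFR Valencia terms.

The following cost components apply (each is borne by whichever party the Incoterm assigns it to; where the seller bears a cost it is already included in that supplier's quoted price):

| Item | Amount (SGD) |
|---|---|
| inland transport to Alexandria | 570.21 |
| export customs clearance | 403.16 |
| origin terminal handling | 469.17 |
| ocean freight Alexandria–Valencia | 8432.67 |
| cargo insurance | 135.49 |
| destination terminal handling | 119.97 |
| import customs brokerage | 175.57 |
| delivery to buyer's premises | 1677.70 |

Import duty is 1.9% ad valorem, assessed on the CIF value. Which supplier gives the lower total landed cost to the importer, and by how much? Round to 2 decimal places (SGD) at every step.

Supplier A (FCA):
CIF value = FCA price + origin terminal + freight + insurance = 373129.22 + 469.17 + 8432.67 + 135.49 = 382166.55
Import duty = 382166.55 × 1.9% = 7261.16
Buyer bears (A): 469.17 + 8432.67 + 135.49 + 119.97 + 175.57 + 1677.70 = 11010.57
Landed cost (A) = invoice 373129.22 + 11010.57 + duty 7261.16 = 391400.95
Supplier B (CFR):
CIF value = CFR price + insurance = 343140.77 + 135.49 = 343276.26
Import duty = 343276.26 × 1.9% = 6522.25
Buyer bears (B): 135.49 + 119.97 + 175.57 + 1677.70 = 2108.73
Landed cost (B) = invoice 343140.77 + 2108.73 + duty 6522.25 = 351771.75
Difference = |391400.95 − 351771.75| = 39629.20

Supplier B is cheaper by SGD 39629.20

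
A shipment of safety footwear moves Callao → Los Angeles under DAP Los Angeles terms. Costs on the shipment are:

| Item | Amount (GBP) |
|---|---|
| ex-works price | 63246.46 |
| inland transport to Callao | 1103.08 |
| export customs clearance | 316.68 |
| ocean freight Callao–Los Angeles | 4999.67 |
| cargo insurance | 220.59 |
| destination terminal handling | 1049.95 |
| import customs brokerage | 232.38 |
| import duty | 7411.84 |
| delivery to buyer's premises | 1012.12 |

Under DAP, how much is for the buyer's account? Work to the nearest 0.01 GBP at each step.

Buyer's account: GBP 7644.22

DAP: the seller bears all costs to the named destination except import duty and clearance.
Seller's account: goods 63246.46 + inland to port 1103.08 + export clearance 316.68 + freight 4999.67 + insurance 220.59 + destination terminal 1049.95 + delivery 1012.12 = 71948.55
Buyer's account: brokerage 232.38 + duty 7411.84 = 7644.22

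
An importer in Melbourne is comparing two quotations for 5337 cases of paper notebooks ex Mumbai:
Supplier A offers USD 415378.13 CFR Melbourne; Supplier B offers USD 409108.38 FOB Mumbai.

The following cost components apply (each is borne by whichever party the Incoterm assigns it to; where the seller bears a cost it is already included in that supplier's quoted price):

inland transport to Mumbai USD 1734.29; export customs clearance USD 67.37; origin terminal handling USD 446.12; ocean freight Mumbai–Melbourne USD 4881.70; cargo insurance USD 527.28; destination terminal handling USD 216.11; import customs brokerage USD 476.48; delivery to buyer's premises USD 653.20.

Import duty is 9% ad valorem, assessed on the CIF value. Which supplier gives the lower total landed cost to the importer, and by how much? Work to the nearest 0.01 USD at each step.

Supplier A (CFR):
CIF value = CFR price + insurance = 415378.13 + 527.28 = 415905.41
Import duty = 415905.41 × 9% = 37431.49
Buyer bears (A): 527.28 + 216.11 + 476.48 + 653.20 = 1873.07
Landed cost (A) = invoice 415378.13 + 1873.07 + duty 37431.49 = 454682.69
Supplier B (FOB):
CIF value = FOB price + freight + insurance = 409108.38 + 4881.70 + 527.28 = 414517.36
Import duty = 414517.36 × 9% = 37306.56
Buyer bears (B): 4881.70 + 527.28 + 216.11 + 476.48 + 653.20 = 6754.77
Landed cost (B) = invoice 409108.38 + 6754.77 + duty 37306.56 = 453169.71
Difference = |454682.69 − 453169.71| = 1512.98

Supplier B is cheaper by USD 1512.98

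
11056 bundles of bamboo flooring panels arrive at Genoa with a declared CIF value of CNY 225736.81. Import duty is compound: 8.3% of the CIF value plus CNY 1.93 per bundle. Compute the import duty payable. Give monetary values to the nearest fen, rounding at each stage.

Ad valorem component: 225736.81 × 8.3% = 18736.16
Specific component: 11056 × 1.93 = 21338.08
Import duty = 18736.16 + 21338.08 = 40074.24

Import duty: CNY 40074.24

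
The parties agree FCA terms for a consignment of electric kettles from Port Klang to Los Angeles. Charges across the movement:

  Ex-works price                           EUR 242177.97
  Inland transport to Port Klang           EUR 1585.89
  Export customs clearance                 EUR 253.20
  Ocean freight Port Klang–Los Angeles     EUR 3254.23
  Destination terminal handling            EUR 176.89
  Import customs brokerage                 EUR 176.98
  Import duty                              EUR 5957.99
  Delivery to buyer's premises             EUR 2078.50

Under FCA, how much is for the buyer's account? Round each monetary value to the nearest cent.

FCA: the seller delivers export-cleared goods to the carrier; the buyer bears costs from that point.
Seller's account: goods 242177.97 + inland to port 1585.89 + export clearance 253.20 = 244017.06
Buyer's account: freight 3254.23 + destination terminal 176.89 + brokerage 176.98 + duty 5957.99 + delivery 2078.50 = 11644.59

Buyer's account: EUR 11644.59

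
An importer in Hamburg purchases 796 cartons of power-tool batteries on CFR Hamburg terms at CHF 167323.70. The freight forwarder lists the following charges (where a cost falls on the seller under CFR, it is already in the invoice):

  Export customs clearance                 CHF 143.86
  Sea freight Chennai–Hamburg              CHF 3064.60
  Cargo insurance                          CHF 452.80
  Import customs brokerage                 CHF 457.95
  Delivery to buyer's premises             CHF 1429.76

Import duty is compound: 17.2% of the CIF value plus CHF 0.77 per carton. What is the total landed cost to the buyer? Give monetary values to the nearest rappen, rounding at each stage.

CFR: the seller pays costs through ocean freight to the destination port, but not insurance.
Already in the invoice (seller's account under CFR): export clearance, freight — exclude.
CIF value = CFR price + insurance = 167323.70 + 452.80 = 167776.50
Ad valorem component: 167776.50 × 17.2% = 28857.56
Specific component: 796 × 0.77 = 612.92
Import duty = 28857.56 + 612.92 = 29470.48
Buyer bears: insurance 452.80 + brokerage 457.95 + delivery 1429.76 + duty 29470.48 = 31810.99
Landed cost = invoice 167323.70 + 31810.99 = 199134.69

Total landed cost: CHF 199134.69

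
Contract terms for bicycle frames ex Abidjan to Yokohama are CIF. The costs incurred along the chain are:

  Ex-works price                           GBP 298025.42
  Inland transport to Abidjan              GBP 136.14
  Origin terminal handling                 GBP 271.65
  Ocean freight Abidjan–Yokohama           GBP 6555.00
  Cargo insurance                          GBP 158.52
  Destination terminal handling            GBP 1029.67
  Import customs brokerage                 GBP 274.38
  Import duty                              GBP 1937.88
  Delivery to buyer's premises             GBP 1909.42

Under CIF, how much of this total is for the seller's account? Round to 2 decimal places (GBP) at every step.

CIF: the seller pays costs through ocean freight and marine insurance to the destination port.
Seller's account: goods 298025.42 + inland to port 136.14 + origin terminal 271.65 + freight 6555.00 + insurance 158.52 = 305146.73
Buyer's account: destination terminal 1029.67 + brokerage 274.38 + duty 1937.88 + delivery 1909.42 = 5151.35

Seller's account: GBP 305146.73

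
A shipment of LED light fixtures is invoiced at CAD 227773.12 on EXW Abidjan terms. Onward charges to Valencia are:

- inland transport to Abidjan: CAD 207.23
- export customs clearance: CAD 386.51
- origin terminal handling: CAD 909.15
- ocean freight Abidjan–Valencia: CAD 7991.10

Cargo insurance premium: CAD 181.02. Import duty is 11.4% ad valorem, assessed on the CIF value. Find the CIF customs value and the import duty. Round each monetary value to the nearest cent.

CIF value: CAD 237448.13; import duty: CAD 27069.09

CIF = EXW price + pre-shipment costs + freight + insurance
CIF = 227773.12 + 207.23 + 386.51 + 909.15 + 7991.10 + 181.02 = 237448.13
Import duty = 237448.13 × 11.4% = 27069.09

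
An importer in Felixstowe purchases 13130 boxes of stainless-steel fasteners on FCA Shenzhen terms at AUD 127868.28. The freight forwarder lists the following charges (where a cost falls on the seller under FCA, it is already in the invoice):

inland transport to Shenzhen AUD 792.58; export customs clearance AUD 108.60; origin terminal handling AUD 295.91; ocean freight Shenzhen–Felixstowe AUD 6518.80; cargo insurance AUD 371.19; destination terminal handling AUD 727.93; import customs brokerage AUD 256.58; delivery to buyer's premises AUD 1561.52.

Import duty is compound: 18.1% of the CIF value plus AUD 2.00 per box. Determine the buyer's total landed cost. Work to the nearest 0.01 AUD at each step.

FCA: the seller delivers export-cleared goods to the carrier; the buyer bears costs from that point.
Already in the invoice (seller's account under FCA): inland to port, export clearance — exclude.
CIF value = FCA price + origin terminal + freight + insurance = 127868.28 + 295.91 + 6518.80 + 371.19 = 135054.18
Ad valorem component: 135054.18 × 18.1% = 24444.81
Specific component: 13130 × 2.00 = 26260.00
Import duty = 24444.81 + 26260.00 = 50704.81
Buyer bears: origin terminal 295.91 + freight 6518.80 + insurance 371.19 + destination terminal 727.93 + brokerage 256.58 + delivery 1561.52 + duty 50704.81 = 60436.74
Landed cost = invoice 127868.28 + 60436.74 = 188305.02

Total landed cost: AUD 188305.02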